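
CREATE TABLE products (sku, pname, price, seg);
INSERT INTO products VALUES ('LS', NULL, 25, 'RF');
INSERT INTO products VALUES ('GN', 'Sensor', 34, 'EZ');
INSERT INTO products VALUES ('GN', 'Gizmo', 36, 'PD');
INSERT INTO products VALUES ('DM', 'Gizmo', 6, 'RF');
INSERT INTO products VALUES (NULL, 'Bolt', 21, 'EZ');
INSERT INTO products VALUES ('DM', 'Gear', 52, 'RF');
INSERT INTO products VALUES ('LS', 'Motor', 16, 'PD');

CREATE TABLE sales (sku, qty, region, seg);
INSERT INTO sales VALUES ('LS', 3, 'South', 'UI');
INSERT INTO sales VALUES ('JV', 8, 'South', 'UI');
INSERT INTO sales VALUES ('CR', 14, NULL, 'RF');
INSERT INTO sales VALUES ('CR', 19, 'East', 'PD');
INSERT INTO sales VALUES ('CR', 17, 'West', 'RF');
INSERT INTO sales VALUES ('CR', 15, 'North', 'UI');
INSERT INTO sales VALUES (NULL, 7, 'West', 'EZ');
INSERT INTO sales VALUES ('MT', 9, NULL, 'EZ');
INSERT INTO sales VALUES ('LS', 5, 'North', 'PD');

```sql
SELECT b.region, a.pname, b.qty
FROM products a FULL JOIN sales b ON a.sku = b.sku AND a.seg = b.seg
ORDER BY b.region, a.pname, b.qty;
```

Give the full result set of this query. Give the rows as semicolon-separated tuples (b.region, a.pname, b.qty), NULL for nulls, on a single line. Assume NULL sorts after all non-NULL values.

FULL OUTER JOIN keeps every row from both sides; unmatched rows get NULL for the other side's columns.
Matching on a.sku = b.sku AND a.seg = b.seg. A NULL in a compared column never satisfies the condition.
- a (sku=LS, seg=RF) has no partner → padded with NULL.
- a (sku=GN, seg=EZ) has no partner → padded with NULL.
- a (sku=GN, seg=PD) has no partner → padded with NULL.
- a (sku=DM, seg=RF) has no partner → padded with NULL.
- a (sku=NULL, seg=EZ) has no partner → padded with NULL.
- a (sku=DM, seg=RF) has no partner → padded with NULL.
- a (sku=LS, seg=PD) pairs with 1 row(s) of b.
- 8 row(s) from b found no a partner → padded with NULL.

(East, NULL, 19); (North, Motor, 5); (North, NULL, 15); (South, NULL, 3); (South, NULL, 8); (West, NULL, 7); (West, NULL, 17); (NULL, Bolt, NULL); (NULL, Gear, NULL); (NULL, Gizmo, NULL); (NULL, Gizmo, NULL); (NULL, Sensor, NULL); (NULL, NULL, 9); (NULL, NULL, 14); (NULL, NULL, NULL)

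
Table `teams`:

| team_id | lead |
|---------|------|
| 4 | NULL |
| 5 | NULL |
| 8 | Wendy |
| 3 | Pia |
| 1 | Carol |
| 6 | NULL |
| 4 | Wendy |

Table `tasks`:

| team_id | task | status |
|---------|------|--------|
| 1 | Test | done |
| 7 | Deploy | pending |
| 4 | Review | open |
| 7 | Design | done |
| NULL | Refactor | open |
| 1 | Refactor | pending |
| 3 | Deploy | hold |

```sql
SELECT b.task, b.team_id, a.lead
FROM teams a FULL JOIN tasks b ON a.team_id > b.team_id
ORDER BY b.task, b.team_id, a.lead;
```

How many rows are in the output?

FULL OUTER JOIN keeps every row from both sides; unmatched rows get NULL for the other side's columns.
Matching on a.team_id > b.team_id. A NULL in a compared column never satisfies the condition.
- a row (team_id=4): matches 3 b row(s) → 3 output row(s).
- a row (team_id=5): matches 4 b row(s) → 4 output row(s).
- a row (team_id=8): matches 6 b row(s) → 6 output row(s).
- a row (team_id=3): matches 2 b row(s) → 2 output row(s).
- a row (team_id=1): no match → kept, b columns NULL.
- a row (team_id=6): matches 4 b row(s) → 4 output row(s).
- a row (team_id=4): matches 3 b row(s) → 3 output row(s).
- plus 1 unmatched b row(s), each kept with NULL a columns.
Total: 22 matched + 2 padded = 24 rows.

24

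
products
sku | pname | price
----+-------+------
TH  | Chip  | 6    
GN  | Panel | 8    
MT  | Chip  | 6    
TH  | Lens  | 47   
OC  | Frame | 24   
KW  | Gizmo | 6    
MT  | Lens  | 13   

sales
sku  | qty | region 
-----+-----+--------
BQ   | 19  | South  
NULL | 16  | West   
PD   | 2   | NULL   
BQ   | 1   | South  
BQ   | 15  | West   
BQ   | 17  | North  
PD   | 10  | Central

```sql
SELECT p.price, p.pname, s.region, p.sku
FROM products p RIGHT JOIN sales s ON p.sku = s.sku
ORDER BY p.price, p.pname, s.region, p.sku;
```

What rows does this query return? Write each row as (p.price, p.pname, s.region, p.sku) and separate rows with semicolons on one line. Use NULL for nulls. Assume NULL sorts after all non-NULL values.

(NULL, NULL, Central, NULL); (NULL, NULL, North, NULL); (NULL, NULL, South, NULL); (NULL, NULL, South, NULL); (NULL, NULL, West, NULL); (NULL, NULL, West, NULL); (NULL, NULL, NULL, NULL)

RIGHT JOIN keeps every row from `sales`; unmatched rows get NULL for `products`'s columns.
Matching on p.sku = s.sku. A NULL in a compared column never satisfies the condition.
- p[0] sku=TH → no match.
- p[1] sku=GN → no match.
- p[2] sku=MT → no match.
- p[3] sku=TH → no match.
- p[4] sku=OC → no match.
- p[5] sku=KW → no match.
- p[6] sku=MT → no match.
- plus 7 unmatched s row(s), each kept with NULL p columns.
After projecting and ordering:
p.price | p.pname | s.region | p.sku
NULL | NULL | Central | NULL
NULL | NULL | North | NULL
NULL | NULL | South | NULL
NULL | NULL | South | NULL
NULL | NULL | West | NULL
NULL | NULL | West | NULL
NULL | NULL | NULL | NULL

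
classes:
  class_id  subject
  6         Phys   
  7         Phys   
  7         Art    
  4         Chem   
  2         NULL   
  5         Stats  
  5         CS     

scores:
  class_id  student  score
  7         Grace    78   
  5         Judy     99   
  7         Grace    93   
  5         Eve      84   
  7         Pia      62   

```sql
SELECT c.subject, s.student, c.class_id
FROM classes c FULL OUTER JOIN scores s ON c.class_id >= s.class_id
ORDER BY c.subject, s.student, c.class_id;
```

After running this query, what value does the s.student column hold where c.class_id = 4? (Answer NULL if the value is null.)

FULL OUTER JOIN keeps every row from both sides; unmatched rows get NULL for the other side's columns.
Matching on c.class_id >= s.class_id.
Matched pairs: 16; unmatched c rows kept: 2; unmatched s rows kept: 0.

NULL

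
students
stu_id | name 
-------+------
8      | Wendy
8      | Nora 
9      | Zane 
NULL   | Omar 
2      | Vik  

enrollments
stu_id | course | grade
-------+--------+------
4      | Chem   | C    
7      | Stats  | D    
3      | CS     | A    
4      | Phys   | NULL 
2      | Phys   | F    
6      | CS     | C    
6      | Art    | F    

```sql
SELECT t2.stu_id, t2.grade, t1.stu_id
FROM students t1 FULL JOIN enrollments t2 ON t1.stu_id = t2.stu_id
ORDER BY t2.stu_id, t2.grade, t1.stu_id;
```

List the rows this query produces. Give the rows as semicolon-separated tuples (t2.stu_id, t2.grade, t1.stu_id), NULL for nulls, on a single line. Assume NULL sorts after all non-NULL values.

(2, F, 2); (3, A, NULL); (4, C, NULL); (4, NULL, NULL); (6, C, NULL); (6, F, NULL); (7, D, NULL); (NULL, NULL, 8); (NULL, NULL, 8); (NULL, NULL, 9); (NULL, NULL, NULL)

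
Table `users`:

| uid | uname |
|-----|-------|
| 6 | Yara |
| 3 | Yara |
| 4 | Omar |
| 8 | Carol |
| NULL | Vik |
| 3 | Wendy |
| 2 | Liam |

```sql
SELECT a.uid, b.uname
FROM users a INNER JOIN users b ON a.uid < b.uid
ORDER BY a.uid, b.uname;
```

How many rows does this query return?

INNER JOIN keeps only pairs where the ON condition holds.
Matching on a.uid < b.uid. A NULL in a compared column never satisfies the condition.
Matched pairs: 14.
Total: 14 rows.

14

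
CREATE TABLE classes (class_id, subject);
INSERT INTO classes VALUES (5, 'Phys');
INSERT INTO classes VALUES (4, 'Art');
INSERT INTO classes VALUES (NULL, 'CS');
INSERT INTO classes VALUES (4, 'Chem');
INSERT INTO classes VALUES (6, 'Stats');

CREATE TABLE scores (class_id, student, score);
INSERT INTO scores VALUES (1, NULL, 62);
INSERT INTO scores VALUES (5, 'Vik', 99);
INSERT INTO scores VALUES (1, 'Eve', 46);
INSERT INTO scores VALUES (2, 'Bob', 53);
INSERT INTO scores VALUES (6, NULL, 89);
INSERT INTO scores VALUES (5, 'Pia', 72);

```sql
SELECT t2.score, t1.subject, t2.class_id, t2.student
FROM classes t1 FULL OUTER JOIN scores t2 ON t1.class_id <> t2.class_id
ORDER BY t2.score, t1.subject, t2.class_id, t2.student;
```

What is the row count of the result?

FULL OUTER JOIN keeps every row from both sides; unmatched rows get NULL for the other side's columns.
Matching on t1.class_id <> t2.class_id. A NULL in a compared column never satisfies the condition.
Matched pairs: 21; unmatched t1 rows kept: 1; unmatched t2 rows kept: 0.
Total: 21 matched + 1 padded = 22 rows.

22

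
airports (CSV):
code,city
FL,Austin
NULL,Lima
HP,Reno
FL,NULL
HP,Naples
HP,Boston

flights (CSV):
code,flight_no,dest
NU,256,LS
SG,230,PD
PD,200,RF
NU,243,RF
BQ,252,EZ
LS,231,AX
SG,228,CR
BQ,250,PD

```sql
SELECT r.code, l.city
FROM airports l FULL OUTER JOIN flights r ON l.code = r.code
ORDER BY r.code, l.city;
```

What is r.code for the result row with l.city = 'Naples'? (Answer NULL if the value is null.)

NULL

FULL OUTER JOIN keeps every row from both sides; unmatched rows get NULL for the other side's columns.
Matching on l.code = r.code. A NULL in a compared column never satisfies the condition.
- l[0] code=FL → no match; kept with NULLs on the r side.
- l[1] code=NULL → no match; kept with NULLs on the r side.
- l[2] code=HP → no match; kept with NULLs on the r side.
- l[3] code=FL → no match; kept with NULLs on the r side.
- l[4] code=HP → no match; kept with NULLs on the r side.
- l[5] code=HP → no match; kept with NULLs on the r side.
- 8 row(s) from r found no l partner → padded with NULL.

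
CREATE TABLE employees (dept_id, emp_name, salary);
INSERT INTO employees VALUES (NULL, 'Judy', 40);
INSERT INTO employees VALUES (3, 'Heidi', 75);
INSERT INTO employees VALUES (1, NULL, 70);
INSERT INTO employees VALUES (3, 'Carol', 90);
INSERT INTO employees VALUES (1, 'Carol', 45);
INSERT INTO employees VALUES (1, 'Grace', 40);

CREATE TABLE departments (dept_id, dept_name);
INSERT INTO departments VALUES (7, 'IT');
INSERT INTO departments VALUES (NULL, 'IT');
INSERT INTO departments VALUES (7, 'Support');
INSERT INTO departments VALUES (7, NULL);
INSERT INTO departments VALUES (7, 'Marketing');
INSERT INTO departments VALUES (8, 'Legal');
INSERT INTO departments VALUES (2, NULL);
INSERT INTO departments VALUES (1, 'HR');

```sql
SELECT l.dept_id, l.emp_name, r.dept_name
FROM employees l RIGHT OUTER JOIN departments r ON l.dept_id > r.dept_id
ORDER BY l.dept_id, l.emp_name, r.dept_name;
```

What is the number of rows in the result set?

RIGHT JOIN keeps every row from `departments`; unmatched rows get NULL for `employees`'s columns.
Matching on l.dept_id > r.dept_id. A NULL in a compared column never satisfies the condition.
- dept_id=NULL: no matching r row.
- dept_id=3: 2 matching r row(s), so 2 row(s) emitted.
- dept_id=1: no matching r row.
- dept_id=3: 2 matching r row(s), so 2 row(s) emitted.
- dept_id=1: no matching r row.
- dept_id=1: no matching r row.
- 6 r row(s) had no l match → kept, l columns NULL.
Total: 4 matched + 6 padded = 10 rows.

10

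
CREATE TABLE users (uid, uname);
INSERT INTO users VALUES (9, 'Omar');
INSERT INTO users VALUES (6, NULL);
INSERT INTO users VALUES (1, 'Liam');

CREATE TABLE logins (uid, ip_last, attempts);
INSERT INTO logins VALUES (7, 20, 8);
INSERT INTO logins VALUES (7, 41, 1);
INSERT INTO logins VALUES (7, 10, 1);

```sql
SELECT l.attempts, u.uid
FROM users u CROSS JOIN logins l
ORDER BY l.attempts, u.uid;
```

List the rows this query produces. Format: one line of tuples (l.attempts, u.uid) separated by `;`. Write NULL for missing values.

CROSS JOIN pairs every row of `users` with every row of `logins`: 3 × 3 = 9 rows.
After projecting and ordering:
l.attempts | u.uid
1 | 1
1 | 1
1 | 6
1 | 6
1 | 9
1 | 9
8 | 1
8 | 6
8 | 9

(1, 1); (1, 1); (1, 6); (1, 6); (1, 9); (1, 9); (8, 1); (8, 6); (8, 9)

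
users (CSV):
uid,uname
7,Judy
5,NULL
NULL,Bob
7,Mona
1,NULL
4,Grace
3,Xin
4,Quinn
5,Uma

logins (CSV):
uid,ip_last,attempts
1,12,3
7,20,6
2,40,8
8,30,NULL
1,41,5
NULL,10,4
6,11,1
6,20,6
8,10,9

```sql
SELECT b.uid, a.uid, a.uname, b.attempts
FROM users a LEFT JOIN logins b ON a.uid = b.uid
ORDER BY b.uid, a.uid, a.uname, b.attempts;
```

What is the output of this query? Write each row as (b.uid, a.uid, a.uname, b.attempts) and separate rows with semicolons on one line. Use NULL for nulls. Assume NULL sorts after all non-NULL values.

(1, 1, NULL, 3); (1, 1, NULL, 5); (7, 7, Judy, 6); (7, 7, Mona, 6); (NULL, 3, Xin, NULL); (NULL, 4, Grace, NULL); (NULL, 4, Quinn, NULL); (NULL, 5, Uma, NULL); (NULL, 5, NULL, NULL); (NULL, NULL, Bob, NULL)

LEFT JOIN keeps every row from `users`; unmatched rows get NULL for `logins`'s columns.
Matching on a.uid = b.uid. A NULL in a compared column never satisfies the condition.
- a (uid=7) pairs with 1 row(s) of b.
- a (uid=5) has no partner → padded with NULL.
- a (uid=NULL) has no partner → padded with NULL.
- a (uid=7) pairs with 1 row(s) of b.
- a (uid=1) pairs with 2 row(s) of b.
- a (uid=4) has no partner → padded with NULL.
- a (uid=3) has no partner → padded with NULL.
- a (uid=4) has no partner → padded with NULL.
- a (uid=5) has no partner → padded with NULL.
After projecting and ordering:
b.uid | a.uid | a.uname | b.attempts
1 | 1 | NULL | 3
1 | 1 | NULL | 5
7 | 7 | Judy | 6
7 | 7 | Mona | 6
NULL | 3 | Xin | NULL
NULL | 4 | Grace | NULL
NULL | 4 | Quinn | NULL
NULL | 5 | Uma | NULL
NULL | 5 | NULL | NULL
NULL | NULL | Bob | NULL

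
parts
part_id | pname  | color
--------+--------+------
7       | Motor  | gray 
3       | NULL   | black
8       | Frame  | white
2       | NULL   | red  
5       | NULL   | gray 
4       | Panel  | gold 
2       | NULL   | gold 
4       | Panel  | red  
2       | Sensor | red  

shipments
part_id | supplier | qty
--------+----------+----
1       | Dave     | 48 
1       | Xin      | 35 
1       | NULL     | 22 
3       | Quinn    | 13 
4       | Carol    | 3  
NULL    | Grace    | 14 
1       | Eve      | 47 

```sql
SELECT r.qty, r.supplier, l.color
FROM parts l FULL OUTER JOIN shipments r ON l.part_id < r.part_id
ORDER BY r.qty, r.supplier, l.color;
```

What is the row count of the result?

FULL OUTER JOIN keeps every row from both sides; unmatched rows get NULL for the other side's columns.
Matching on l.part_id < r.part_id. A NULL in a compared column never satisfies the condition.
- l row (part_id=7): no match → kept, r columns NULL.
- l row (part_id=3): matches 1 r row(s) → 1 output row(s).
- l row (part_id=8): no match → kept, r columns NULL.
- l row (part_id=2): matches 2 r row(s) → 2 output row(s).
- l row (part_id=5): no match → kept, r columns NULL.
- l row (part_id=4): no match → kept, r columns NULL.
- l row (part_id=2): matches 2 r row(s) → 2 output row(s).
- l row (part_id=4): no match → kept, r columns NULL.
- l row (part_id=2): matches 2 r row(s) → 2 output row(s).
- 5 row(s) from r found no l partner → padded with NULL.
Total: 7 matched + 10 padded = 17 rows.

17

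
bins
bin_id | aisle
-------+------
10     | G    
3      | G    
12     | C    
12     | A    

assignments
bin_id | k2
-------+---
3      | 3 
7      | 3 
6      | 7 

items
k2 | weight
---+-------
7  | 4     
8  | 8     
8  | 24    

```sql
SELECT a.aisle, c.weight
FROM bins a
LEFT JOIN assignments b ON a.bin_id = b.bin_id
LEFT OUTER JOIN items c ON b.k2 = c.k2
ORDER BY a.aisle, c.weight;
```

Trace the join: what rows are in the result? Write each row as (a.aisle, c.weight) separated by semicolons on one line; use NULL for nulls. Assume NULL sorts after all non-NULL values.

(A, NULL); (C, NULL); (G, NULL); (G, NULL)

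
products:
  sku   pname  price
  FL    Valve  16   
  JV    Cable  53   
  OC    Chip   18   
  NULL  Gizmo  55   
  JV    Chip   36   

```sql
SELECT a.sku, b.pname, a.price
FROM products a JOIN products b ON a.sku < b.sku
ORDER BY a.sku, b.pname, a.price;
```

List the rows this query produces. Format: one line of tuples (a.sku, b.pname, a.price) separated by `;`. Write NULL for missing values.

(FL, Cable, 16); (FL, Chip, 16); (FL, Chip, 16); (JV, Chip, 36); (JV, Chip, 53)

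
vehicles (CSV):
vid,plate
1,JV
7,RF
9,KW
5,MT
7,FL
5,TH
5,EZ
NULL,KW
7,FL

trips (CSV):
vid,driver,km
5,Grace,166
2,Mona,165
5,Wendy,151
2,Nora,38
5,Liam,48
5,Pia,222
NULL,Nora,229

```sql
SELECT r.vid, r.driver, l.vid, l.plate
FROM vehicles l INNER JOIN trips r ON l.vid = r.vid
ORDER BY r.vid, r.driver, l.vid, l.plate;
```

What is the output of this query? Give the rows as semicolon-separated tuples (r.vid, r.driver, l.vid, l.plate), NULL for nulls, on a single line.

(5, Grace, 5, EZ); (5, Grace, 5, MT); (5, Grace, 5, TH); (5, Liam, 5, EZ); (5, Liam, 5, MT); (5, Liam, 5, TH); (5, Pia, 5, EZ); (5, Pia, 5, MT); (5, Pia, 5, TH); (5, Wendy, 5, EZ); (5, Wendy, 5, MT); (5, Wendy, 5, TH)

INNER JOIN keeps only pairs where the ON condition holds.
Matching on l.vid = r.vid. A NULL in a compared column never satisfies the condition.
- l[0] vid=1 → no match; dropped.
- l[1] vid=7 → no match; dropped.
- l[2] vid=9 → no match; dropped.
- l[3] vid=5 → 4 match(es) in r → 4 row(s).
- l[4] vid=7 → no match; dropped.
- l[5] vid=5 → 4 match(es) in r → 4 row(s).
- l[6] vid=5 → 4 match(es) in r → 4 row(s).
- l[7] vid=NULL → no match; dropped.
- l[8] vid=7 → no match; dropped.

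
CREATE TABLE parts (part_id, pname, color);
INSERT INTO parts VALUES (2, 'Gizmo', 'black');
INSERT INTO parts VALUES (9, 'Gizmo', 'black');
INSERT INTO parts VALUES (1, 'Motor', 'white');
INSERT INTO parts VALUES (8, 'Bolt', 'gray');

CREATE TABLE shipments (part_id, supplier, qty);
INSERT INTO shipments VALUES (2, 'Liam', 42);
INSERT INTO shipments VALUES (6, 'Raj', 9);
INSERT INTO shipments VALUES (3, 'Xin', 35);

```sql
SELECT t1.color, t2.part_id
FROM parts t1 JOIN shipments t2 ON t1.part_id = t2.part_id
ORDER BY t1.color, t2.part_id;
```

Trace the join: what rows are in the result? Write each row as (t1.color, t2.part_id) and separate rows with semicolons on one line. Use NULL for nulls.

INNER JOIN keeps only pairs where the ON condition holds.
Matching on t1.part_id = t2.part_id.
- t1 row (part_id=2): matches 1 t2 row(s) → 1 output row(s).
- t1 row (part_id=9): no match → dropped.
- t1 row (part_id=1): no match → dropped.
- t1 row (part_id=8): no match → dropped.
After projecting and ordering:
t1.color | t2.part_id
black | 2

(black, 2)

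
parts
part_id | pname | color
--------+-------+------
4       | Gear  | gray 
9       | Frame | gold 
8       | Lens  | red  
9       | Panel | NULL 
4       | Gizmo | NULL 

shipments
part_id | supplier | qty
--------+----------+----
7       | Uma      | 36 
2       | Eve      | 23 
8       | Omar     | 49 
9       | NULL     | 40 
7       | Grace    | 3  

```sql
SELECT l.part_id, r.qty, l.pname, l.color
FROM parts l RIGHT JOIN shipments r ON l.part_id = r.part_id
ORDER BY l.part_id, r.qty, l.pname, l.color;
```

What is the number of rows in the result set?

RIGHT JOIN keeps every row from `shipments`; unmatched rows get NULL for `parts`'s columns.
Matching on l.part_id = r.part_id.
- l (part_id=4) has no partner in r.
- l (part_id=9) pairs with 1 row(s) of r.
- l (part_id=8) pairs with 1 row(s) of r.
- l (part_id=9) pairs with 1 row(s) of r.
- l (part_id=4) has no partner in r.
- 3 row(s) from r found no l partner → padded with NULL.
Total: 3 matched + 3 padded = 6 rows.

6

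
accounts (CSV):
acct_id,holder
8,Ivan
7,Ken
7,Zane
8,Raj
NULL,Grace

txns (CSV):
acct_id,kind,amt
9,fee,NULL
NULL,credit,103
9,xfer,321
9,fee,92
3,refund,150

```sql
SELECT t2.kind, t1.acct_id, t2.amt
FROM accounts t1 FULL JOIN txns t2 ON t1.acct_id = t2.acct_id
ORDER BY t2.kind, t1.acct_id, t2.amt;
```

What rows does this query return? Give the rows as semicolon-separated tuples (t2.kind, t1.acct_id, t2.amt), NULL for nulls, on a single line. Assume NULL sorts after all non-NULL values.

(credit, NULL, 103); (fee, NULL, 92); (fee, NULL, NULL); (refund, NULL, 150); (xfer, NULL, 321); (NULL, 7, NULL); (NULL, 7, NULL); (NULL, 8, NULL); (NULL, 8, NULL); (NULL, NULL, NULL)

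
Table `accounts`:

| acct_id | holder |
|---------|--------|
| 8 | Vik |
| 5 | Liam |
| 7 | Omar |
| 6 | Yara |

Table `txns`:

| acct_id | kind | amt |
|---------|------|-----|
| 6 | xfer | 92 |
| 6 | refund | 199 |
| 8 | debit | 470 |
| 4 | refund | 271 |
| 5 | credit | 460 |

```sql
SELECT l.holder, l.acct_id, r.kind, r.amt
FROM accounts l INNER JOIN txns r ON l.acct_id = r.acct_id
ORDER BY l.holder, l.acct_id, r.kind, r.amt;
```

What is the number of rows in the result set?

4

INNER JOIN keeps only pairs where the ON condition holds.
Matching on l.acct_id = r.acct_id.
Matched pairs: 4.
Total: 4 rows.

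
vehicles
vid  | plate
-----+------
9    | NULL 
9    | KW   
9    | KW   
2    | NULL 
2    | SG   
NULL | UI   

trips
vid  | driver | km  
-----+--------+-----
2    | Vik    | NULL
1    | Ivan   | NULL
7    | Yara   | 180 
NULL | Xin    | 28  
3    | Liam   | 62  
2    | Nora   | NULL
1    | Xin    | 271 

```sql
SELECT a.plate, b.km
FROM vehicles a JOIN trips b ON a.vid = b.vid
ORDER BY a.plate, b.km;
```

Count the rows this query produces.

INNER JOIN keeps only pairs where the ON condition holds.
Matching on a.vid = b.vid. A NULL in a compared column never satisfies the condition.
- a[0] vid=9 → no match; dropped.
- a[1] vid=9 → no match; dropped.
- a[2] vid=9 → no match; dropped.
- a[3] vid=2 → 2 match(es) in b → 2 row(s).
- a[4] vid=2 → 2 match(es) in b → 2 row(s).
- a[5] vid=NULL → no match; dropped.
Total: 4 rows.

4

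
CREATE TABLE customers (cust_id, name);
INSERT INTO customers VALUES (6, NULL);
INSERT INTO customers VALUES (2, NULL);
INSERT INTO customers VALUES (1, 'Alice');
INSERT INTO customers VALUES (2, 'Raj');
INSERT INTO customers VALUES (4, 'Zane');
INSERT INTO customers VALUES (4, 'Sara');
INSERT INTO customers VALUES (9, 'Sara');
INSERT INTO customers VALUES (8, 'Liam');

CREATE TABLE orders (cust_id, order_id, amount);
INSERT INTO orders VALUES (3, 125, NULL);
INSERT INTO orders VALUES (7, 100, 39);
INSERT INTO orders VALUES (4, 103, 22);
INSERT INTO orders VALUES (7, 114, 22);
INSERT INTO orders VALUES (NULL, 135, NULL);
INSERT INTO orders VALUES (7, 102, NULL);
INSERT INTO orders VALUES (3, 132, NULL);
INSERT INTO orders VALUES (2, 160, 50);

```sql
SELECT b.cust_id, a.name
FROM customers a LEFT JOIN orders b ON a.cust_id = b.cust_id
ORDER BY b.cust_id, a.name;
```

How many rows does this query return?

8

LEFT JOIN keeps every row from `customers`; unmatched rows get NULL for `orders`'s columns.
Matching on a.cust_id = b.cust_id. A NULL in a compared column never satisfies the condition.
- a row (cust_id=6): no match → kept, b columns NULL.
- a row (cust_id=2): matches 1 b row(s) → 1 output row(s).
- a row (cust_id=1): no match → kept, b columns NULL.
- a row (cust_id=2): matches 1 b row(s) → 1 output row(s).
- a row (cust_id=4): matches 1 b row(s) → 1 output row(s).
- a row (cust_id=4): matches 1 b row(s) → 1 output row(s).
- a row (cust_id=9): no match → kept, b columns NULL.
- a row (cust_id=8): no match → kept, b columns NULL.
Total: 4 matched + 4 padded = 8 rows.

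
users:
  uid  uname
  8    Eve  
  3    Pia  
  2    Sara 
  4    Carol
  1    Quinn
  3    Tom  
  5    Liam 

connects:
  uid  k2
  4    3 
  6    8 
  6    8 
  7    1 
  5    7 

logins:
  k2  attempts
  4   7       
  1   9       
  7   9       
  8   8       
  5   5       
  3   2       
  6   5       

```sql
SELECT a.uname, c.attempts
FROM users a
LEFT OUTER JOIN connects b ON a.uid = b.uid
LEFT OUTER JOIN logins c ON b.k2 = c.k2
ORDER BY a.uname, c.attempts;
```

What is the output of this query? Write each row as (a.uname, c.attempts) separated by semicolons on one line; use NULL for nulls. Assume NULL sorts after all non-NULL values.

Step 1 — a LEFT JOIN b on uid → 7 row(s).
Then LEFT JOIN `logins c` on k2: each of those 7 rows is kept; rows whose b.k2 has no match in c get NULL for c's columns.

(Carol, 2); (Eve, NULL); (Liam, 9); (Pia, NULL); (Quinn, NULL); (Sara, NULL); (Tom, NULL)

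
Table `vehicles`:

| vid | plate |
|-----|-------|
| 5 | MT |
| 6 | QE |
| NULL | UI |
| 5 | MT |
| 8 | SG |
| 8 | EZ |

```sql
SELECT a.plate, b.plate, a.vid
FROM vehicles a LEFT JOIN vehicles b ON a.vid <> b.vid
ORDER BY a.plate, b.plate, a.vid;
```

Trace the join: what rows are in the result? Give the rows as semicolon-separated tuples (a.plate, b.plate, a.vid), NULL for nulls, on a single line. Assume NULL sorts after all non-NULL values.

LEFT JOIN keeps every row from `vehicles a`; unmatched rows get NULL for `vehicles b`'s columns.
Matching on a.vid <> b.vid. A NULL in a compared column never satisfies the condition.
- a (vid=5) pairs with 3 row(s) of b.
- a (vid=6) pairs with 4 row(s) of b.
- a (vid=NULL) has no partner → padded with NULL.
- a (vid=5) pairs with 3 row(s) of b.
- a (vid=8) pairs with 3 row(s) of b.
- a (vid=8) pairs with 3 row(s) of b.

(EZ, MT, 8); (EZ, MT, 8); (EZ, QE, 8); (MT, EZ, 5); (MT, EZ, 5); (MT, QE, 5); (MT, QE, 5); (MT, SG, 5); (MT, SG, 5); (QE, EZ, 6); (QE, MT, 6); (QE, MT, 6); (QE, SG, 6); (SG, MT, 8); (SG, MT, 8); (SG, QE, 8); (UI, NULL, NULL)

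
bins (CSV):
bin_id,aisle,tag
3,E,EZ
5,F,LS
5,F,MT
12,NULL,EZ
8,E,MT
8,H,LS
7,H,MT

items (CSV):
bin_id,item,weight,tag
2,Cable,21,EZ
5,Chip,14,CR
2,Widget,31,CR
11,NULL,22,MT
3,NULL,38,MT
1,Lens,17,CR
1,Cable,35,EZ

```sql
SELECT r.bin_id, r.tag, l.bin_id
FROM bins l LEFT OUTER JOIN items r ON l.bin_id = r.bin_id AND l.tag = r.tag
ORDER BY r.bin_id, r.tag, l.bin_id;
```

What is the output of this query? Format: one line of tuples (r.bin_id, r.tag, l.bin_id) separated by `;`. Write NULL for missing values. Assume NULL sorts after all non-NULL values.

LEFT JOIN keeps every row from `bins`; unmatched rows get NULL for `items`'s columns.
Matching on l.bin_id = r.bin_id AND l.tag = r.tag.
- l (bin_id=3, tag=EZ) has no partner → padded with NULL.
- l (bin_id=5, tag=LS) has no partner → padded with NULL.
- l (bin_id=5, tag=MT) has no partner → padded with NULL.
- l (bin_id=12, tag=EZ) has no partner → padded with NULL.
- l (bin_id=8, tag=MT) has no partner → padded with NULL.
- l (bin_id=8, tag=LS) has no partner → padded with NULL.
- l (bin_id=7, tag=MT) has no partner → padded with NULL.
After projecting and ordering:
r.bin_id | r.tag | l.bin_id
NULL | NULL | 3
NULL | NULL | 5
NULL | NULL | 5
NULL | NULL | 7
NULL | NULL | 8
NULL | NULL | 8
NULL | NULL | 12

(NULL, NULL, 3); (NULL, NULL, 5); (NULL, NULL, 5); (NULL, NULL, 7); (NULL, NULL, 8); (NULL, NULL, 8); (NULL, NULL, 12)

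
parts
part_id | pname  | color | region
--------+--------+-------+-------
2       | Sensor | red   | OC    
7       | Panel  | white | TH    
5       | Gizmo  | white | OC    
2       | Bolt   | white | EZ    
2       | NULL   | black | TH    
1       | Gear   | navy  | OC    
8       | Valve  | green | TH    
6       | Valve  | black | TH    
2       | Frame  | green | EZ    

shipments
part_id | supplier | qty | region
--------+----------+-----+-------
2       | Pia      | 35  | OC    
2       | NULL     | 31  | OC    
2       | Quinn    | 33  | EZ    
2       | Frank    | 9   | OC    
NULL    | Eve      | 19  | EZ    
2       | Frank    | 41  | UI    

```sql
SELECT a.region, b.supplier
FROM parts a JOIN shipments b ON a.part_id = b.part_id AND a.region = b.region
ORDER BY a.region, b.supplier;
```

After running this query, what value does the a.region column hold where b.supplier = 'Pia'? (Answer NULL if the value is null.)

INNER JOIN keeps only pairs where the ON condition holds.
Matching on a.part_id = b.part_id AND a.region = b.region. A NULL in a compared column never satisfies the condition.
Matched pairs: 5.

OC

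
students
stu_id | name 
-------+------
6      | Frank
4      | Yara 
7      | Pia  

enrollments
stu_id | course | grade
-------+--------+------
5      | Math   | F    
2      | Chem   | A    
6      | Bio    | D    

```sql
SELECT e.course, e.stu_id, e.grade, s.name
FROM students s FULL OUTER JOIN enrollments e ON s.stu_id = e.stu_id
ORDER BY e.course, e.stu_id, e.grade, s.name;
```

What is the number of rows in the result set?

5

FULL OUTER JOIN keeps every row from both sides; unmatched rows get NULL for the other side's columns.
Matching on s.stu_id = e.stu_id.
Matched pairs: 1; unmatched s rows kept: 2; unmatched e rows kept: 2.
Total: 1 matched + 4 padded = 5 rows.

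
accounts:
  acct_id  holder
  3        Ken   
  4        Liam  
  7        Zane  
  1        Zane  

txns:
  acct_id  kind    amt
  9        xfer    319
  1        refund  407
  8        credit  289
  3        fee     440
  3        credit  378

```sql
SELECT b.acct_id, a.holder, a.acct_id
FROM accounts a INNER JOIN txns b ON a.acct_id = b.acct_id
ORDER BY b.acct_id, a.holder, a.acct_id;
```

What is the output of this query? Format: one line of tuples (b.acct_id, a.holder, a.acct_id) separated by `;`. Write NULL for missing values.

(1, Zane, 1); (3, Ken, 3); (3, Ken, 3)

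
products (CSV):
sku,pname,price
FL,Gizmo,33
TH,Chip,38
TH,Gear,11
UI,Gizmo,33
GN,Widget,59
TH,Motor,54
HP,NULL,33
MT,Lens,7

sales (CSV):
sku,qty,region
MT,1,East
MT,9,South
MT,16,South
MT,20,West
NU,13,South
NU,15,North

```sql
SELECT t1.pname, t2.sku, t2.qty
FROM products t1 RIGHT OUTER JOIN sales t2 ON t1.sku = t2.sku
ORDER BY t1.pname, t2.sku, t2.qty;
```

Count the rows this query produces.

6

RIGHT JOIN keeps every row from `sales`; unmatched rows get NULL for `products`'s columns.
Matching on t1.sku = t2.sku.
- t1 row (sku=FL): no match.
- t1 row (sku=TH): no match.
- t1 row (sku=TH): no match.
- t1 row (sku=UI): no match.
- t1 row (sku=GN): no match.
- t1 row (sku=TH): no match.
- t1 row (sku=HP): no match.
- t1 row (sku=MT): matches 4 t2 row(s) → 4 output row(s).
- plus 2 unmatched t2 row(s), each kept with NULL t1 columns.
Total: 4 matched + 2 padded = 6 rows.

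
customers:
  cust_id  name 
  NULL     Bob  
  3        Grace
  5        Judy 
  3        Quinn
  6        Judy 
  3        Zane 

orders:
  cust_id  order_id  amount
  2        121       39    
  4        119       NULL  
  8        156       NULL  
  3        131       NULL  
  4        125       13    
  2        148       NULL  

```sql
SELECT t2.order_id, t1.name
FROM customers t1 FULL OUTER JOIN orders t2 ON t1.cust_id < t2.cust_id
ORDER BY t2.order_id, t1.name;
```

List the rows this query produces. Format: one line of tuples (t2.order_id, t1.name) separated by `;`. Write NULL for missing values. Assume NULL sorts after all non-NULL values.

(119, Grace); (119, Quinn); (119, Zane); (121, NULL); (125, Grace); (125, Quinn); (125, Zane); (131, NULL); (148, NULL); (156, Grace); (156, Judy); (156, Judy); (156, Quinn); (156, Zane); (NULL, Bob)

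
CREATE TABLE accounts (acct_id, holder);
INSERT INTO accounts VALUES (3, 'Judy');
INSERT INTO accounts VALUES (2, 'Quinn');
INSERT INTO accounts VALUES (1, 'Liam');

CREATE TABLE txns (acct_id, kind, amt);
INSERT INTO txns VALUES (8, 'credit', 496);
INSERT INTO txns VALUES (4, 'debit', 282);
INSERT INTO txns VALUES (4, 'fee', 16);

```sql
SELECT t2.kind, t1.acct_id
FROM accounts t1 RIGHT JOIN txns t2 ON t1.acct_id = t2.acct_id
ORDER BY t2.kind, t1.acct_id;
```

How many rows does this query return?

RIGHT JOIN keeps every row from `txns`; unmatched rows get NULL for `accounts`'s columns.
Matching on t1.acct_id = t2.acct_id.
Matched pairs: 0; unmatched t2 rows kept: 3.
Total: 0 matched + 3 padded = 3 rows.

3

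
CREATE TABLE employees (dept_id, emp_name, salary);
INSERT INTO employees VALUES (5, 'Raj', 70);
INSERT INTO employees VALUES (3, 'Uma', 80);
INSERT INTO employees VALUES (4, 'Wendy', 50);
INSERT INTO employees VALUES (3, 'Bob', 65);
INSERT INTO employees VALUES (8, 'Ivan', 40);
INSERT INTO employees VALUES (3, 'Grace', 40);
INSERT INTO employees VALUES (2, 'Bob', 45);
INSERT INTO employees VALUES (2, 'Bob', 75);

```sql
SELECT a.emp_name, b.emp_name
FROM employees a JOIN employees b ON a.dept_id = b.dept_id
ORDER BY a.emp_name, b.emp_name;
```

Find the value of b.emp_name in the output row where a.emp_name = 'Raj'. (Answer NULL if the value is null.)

INNER JOIN keeps only pairs where the ON condition holds.
Matching on a.dept_id = b.dept_id.
- a (dept_id=5) pairs with 1 row(s) of b.
- a (dept_id=3) pairs with 3 row(s) of b.
- a (dept_id=4) pairs with 1 row(s) of b.
- a (dept_id=3) pairs with 3 row(s) of b.
- a (dept_id=8) pairs with 1 row(s) of b.
- a (dept_id=3) pairs with 3 row(s) of b.
- a (dept_id=2) pairs with 2 row(s) of b.
- a (dept_id=2) pairs with 2 row(s) of b.

Raj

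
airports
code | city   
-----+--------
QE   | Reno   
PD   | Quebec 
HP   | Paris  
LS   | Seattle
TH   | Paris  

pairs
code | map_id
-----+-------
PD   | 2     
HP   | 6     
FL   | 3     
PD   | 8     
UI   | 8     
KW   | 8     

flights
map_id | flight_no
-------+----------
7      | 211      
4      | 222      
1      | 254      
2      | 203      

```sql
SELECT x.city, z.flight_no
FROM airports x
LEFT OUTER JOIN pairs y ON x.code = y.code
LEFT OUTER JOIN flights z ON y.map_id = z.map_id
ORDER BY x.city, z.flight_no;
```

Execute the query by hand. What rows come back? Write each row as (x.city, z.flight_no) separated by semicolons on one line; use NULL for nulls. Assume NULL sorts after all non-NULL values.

Evaluate left to right. First `airports x LEFT JOIN pairs y` on code: 6 row(s).
Then LEFT JOIN `flights z` on map_id: each of those 6 rows is kept; rows whose y.map_id has no match in z get NULL for z's columns.

(Paris, NULL); (Paris, NULL); (Quebec, 203); (Quebec, NULL); (Reno, NULL); (Seattle, NULL)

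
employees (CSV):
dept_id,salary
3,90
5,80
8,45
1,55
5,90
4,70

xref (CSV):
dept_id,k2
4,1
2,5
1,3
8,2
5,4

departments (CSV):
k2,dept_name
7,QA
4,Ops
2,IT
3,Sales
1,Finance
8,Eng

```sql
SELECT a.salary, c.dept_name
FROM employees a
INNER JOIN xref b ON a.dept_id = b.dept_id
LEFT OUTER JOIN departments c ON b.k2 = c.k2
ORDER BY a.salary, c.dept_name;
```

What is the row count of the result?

Evaluate left to right. First `employees a INNER JOIN xref b` on dept_id: 5 row(s).
Then LEFT JOIN `departments c` on k2: each of those 5 rows is kept; rows whose b.k2 has no match in c get NULL for c's columns.
Result: 5 row(s).

5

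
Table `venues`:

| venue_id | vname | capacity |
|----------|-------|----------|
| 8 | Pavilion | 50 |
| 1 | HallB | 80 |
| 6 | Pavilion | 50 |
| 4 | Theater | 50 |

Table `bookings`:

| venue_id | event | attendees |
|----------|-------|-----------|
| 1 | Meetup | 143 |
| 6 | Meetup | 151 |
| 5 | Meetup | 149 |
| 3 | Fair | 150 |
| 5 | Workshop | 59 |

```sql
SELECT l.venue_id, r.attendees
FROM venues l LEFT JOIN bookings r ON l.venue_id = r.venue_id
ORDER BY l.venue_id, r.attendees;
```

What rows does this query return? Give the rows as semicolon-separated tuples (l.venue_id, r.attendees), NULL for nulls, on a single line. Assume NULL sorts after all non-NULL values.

LEFT JOIN keeps every row from `venues`; unmatched rows get NULL for `bookings`'s columns.
Matching on l.venue_id = r.venue_id.
Matched pairs: 2; unmatched l rows kept: 2.

(1, 143); (4, NULL); (6, 151); (8, NULL)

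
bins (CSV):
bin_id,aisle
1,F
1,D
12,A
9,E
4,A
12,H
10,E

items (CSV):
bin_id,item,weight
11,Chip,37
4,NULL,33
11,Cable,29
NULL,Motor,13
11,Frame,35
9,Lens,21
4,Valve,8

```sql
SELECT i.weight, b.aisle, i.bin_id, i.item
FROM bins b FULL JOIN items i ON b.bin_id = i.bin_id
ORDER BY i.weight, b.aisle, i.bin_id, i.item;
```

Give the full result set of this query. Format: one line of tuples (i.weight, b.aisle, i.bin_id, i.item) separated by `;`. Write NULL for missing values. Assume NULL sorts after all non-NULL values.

(8, A, 4, Valve); (13, NULL, NULL, Motor); (21, E, 9, Lens); (29, NULL, 11, Cable); (33, A, 4, NULL); (35, NULL, 11, Frame); (37, NULL, 11, Chip); (NULL, A, NULL, NULL); (NULL, D, NULL, NULL); (NULL, E, NULL, NULL); (NULL, F, NULL, NULL); (NULL, H, NULL, NULL)

FULL OUTER JOIN keeps every row from both sides; unmatched rows get NULL for the other side's columns.
Matching on b.bin_id = i.bin_id. A NULL in a compared column never satisfies the condition.
- bin_id=1: no i row matches, row kept with i columns NULL.
- bin_id=1: no i row matches, row kept with i columns NULL.
- bin_id=12: no i row matches, row kept with i columns NULL.
- bin_id=9: 1 matching i row(s), so 1 row(s) emitted.
- bin_id=4: 2 matching i row(s), so 2 row(s) emitted.
- bin_id=12: no i row matches, row kept with i columns NULL.
- bin_id=10: no i row matches, row kept with i columns NULL.
- plus 4 unmatched i row(s), each kept with NULL b columns.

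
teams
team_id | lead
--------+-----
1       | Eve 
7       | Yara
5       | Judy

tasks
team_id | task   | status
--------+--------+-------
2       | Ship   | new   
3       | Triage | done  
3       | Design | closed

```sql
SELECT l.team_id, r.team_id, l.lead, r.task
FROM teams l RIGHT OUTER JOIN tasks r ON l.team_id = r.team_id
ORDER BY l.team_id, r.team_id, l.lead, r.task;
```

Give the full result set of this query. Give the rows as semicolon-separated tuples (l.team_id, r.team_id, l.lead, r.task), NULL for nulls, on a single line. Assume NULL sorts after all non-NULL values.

RIGHT JOIN keeps every row from `tasks`; unmatched rows get NULL for `teams`'s columns.
Matching on l.team_id = r.team_id.
- team_id=1: no matching r row.
- team_id=7: no matching r row.
- team_id=5: no matching r row.
- plus 3 unmatched r row(s), each kept with NULL l columns.
After projecting and ordering:
l.team_id | r.team_id | l.lead | r.task
NULL | 2 | NULL | Ship
NULL | 3 | NULL | Design
NULL | 3 | NULL | Triage

(NULL, 2, NULL, Ship); (NULL, 3, NULL, Design); (NULL, 3, NULL, Triage)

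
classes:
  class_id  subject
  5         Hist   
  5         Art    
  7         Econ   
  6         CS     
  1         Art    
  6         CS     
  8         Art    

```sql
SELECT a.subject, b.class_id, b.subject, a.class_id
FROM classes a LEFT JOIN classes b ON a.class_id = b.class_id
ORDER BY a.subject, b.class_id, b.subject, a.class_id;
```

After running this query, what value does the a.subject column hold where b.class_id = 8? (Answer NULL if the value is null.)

Art

LEFT JOIN keeps every row from `classes a`; unmatched rows get NULL for `classes b`'s columns.
Matching on a.class_id = b.class_id.
- class_id=5: 2 matching b row(s), so 2 row(s) emitted.
- class_id=5: 2 matching b row(s), so 2 row(s) emitted.
- class_id=7: 1 matching b row(s), so 1 row(s) emitted.
- class_id=6: 2 matching b row(s), so 2 row(s) emitted.
- class_id=1: 1 matching b row(s), so 1 row(s) emitted.
- class_id=6: 2 matching b row(s), so 2 row(s) emitted.
- class_id=8: 1 matching b row(s), so 1 row(s) emitted.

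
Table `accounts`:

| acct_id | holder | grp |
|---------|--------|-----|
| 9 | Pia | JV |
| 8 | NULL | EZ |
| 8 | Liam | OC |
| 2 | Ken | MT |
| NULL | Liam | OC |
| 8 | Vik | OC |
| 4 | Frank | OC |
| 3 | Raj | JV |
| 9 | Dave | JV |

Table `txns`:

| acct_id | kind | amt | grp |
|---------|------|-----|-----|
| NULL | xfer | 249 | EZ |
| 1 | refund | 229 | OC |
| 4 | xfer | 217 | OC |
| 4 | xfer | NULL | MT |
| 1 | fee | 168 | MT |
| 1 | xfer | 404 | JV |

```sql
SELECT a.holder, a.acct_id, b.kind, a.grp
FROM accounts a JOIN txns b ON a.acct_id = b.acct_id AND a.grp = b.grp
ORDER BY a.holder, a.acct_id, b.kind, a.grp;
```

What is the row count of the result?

INNER JOIN keeps only pairs where the ON condition holds.
Matching on a.acct_id = b.acct_id AND a.grp = b.grp. A NULL in a compared column never satisfies the condition.
- acct_id=9, grp=JV: no matching b row, dropped.
- acct_id=8, grp=EZ: no matching b row, dropped.
- acct_id=8, grp=OC: no matching b row, dropped.
- acct_id=2, grp=MT: no matching b row, dropped.
- acct_id=NULL, grp=OC: no matching b row, dropped.
- acct_id=8, grp=OC: no matching b row, dropped.
- acct_id=4, grp=OC: 1 matching b row(s), so 1 row(s) emitted.
- acct_id=3, grp=JV: no matching b row, dropped.
- acct_id=9, grp=JV: no matching b row, dropped.
Total: 1 rows.

1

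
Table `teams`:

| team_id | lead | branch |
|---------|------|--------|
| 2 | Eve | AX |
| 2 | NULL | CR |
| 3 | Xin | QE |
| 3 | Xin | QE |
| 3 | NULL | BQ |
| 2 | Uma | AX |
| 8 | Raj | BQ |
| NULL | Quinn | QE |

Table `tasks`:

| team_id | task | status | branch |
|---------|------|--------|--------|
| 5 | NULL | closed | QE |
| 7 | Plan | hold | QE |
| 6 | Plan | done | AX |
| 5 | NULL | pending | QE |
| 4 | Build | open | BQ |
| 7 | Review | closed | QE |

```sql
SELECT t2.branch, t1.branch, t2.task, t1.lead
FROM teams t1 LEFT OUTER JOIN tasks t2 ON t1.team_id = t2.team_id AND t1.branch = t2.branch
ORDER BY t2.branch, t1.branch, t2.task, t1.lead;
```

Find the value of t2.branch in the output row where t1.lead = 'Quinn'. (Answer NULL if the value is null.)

LEFT JOIN keeps every row from `teams`; unmatched rows get NULL for `tasks`'s columns.
Matching on t1.team_id = t2.team_id AND t1.branch = t2.branch. A NULL in a compared column never satisfies the condition.
Matched pairs: 0; unmatched t1 rows kept: 8.

NULL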